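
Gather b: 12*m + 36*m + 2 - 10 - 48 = 48*m - 56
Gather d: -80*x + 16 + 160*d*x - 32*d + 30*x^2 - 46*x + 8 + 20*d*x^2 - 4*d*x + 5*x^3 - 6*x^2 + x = d*(20*x^2 + 156*x - 32) + 5*x^3 + 24*x^2 - 125*x + 24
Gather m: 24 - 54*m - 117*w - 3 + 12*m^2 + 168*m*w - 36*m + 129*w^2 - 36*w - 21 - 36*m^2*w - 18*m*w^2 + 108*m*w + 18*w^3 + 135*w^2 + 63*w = m^2*(12 - 36*w) + m*(-18*w^2 + 276*w - 90) + 18*w^3 + 264*w^2 - 90*w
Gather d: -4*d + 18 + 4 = 22 - 4*d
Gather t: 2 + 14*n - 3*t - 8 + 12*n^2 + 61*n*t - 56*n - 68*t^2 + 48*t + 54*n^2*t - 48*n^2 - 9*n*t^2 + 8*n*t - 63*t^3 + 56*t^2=-36*n^2 - 42*n - 63*t^3 + t^2*(-9*n - 12) + t*(54*n^2 + 69*n + 45) - 6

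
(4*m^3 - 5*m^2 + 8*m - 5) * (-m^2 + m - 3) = -4*m^5 + 9*m^4 - 25*m^3 + 28*m^2 - 29*m + 15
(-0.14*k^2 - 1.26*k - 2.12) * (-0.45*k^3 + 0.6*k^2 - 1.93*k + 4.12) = 0.063*k^5 + 0.483*k^4 + 0.4682*k^3 + 0.583*k^2 - 1.0996*k - 8.7344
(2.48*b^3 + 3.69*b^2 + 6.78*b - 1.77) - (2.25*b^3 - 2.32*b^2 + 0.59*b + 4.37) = 0.23*b^3 + 6.01*b^2 + 6.19*b - 6.14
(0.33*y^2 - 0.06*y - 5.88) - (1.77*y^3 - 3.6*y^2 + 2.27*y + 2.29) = -1.77*y^3 + 3.93*y^2 - 2.33*y - 8.17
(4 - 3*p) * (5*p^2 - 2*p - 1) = -15*p^3 + 26*p^2 - 5*p - 4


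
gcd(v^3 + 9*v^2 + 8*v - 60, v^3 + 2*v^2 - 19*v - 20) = v + 5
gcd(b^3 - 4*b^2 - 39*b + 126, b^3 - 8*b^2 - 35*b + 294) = b^2 - b - 42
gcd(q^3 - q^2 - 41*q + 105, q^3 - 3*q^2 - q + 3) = q - 3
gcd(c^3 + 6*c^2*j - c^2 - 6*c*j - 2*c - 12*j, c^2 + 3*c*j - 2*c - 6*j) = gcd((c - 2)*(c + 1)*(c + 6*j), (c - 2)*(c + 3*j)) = c - 2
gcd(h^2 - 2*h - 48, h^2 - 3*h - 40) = h - 8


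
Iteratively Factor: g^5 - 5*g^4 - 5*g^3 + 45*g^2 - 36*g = (g - 3)*(g^4 - 2*g^3 - 11*g^2 + 12*g) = (g - 4)*(g - 3)*(g^3 + 2*g^2 - 3*g) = g*(g - 4)*(g - 3)*(g^2 + 2*g - 3) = g*(g - 4)*(g - 3)*(g + 3)*(g - 1)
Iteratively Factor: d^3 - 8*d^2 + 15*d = (d - 5)*(d^2 - 3*d) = d*(d - 5)*(d - 3)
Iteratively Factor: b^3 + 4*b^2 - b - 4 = (b - 1)*(b^2 + 5*b + 4) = (b - 1)*(b + 1)*(b + 4)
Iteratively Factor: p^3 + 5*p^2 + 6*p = (p)*(p^2 + 5*p + 6) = p*(p + 3)*(p + 2)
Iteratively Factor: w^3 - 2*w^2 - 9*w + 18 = (w - 3)*(w^2 + w - 6) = (w - 3)*(w - 2)*(w + 3)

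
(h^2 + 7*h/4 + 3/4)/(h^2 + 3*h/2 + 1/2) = (4*h + 3)/(2*(2*h + 1))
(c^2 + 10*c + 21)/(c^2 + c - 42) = (c + 3)/(c - 6)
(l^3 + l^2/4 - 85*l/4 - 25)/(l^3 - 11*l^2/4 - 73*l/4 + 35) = (4*l + 5)/(4*l - 7)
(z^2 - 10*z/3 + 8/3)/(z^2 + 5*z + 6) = (3*z^2 - 10*z + 8)/(3*(z^2 + 5*z + 6))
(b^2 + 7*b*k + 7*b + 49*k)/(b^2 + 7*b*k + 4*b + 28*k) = (b + 7)/(b + 4)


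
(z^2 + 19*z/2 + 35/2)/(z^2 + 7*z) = (z + 5/2)/z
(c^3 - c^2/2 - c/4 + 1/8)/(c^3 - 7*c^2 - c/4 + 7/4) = (c - 1/2)/(c - 7)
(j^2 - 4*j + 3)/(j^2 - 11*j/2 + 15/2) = 2*(j - 1)/(2*j - 5)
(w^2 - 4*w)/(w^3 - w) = (w - 4)/(w^2 - 1)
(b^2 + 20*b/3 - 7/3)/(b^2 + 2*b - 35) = (b - 1/3)/(b - 5)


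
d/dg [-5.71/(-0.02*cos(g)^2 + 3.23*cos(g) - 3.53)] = (0.2284*cos(g) - 18.4433)*sin(g)/(0.02*cos(g)^2 - 3.23*cos(g) + 3.53)^2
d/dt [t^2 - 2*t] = 2*t - 2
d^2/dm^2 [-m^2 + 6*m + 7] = -2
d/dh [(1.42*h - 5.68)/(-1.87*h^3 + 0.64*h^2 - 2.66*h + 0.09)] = (5.3108*h^3 - 32.7736*h^2 + 7.2704*h - 14.981)/(3.4969*h^6 - 2.3936*h^5 + 10.358*h^4 - 3.7414*h^3 + 7.1908*h^2 - 0.4788*h + 0.0081)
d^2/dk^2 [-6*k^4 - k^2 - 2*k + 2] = -72*k^2 - 2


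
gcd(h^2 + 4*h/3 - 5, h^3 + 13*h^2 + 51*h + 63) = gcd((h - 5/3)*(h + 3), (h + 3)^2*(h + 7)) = h + 3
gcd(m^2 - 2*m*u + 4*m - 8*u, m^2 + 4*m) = m + 4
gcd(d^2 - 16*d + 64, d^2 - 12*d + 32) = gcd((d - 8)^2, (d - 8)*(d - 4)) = d - 8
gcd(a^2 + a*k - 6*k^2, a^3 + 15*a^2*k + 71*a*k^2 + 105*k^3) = a + 3*k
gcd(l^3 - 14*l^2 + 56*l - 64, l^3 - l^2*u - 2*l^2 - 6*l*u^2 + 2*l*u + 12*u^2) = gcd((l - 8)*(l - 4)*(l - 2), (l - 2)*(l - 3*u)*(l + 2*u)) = l - 2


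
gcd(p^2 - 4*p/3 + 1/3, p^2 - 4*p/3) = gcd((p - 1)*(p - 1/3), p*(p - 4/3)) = 1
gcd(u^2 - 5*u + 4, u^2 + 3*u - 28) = u - 4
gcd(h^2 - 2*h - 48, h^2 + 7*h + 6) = h + 6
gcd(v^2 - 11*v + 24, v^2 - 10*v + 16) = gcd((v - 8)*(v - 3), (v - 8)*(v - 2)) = v - 8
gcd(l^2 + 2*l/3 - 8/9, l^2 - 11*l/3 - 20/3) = l + 4/3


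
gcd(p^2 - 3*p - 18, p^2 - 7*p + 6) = p - 6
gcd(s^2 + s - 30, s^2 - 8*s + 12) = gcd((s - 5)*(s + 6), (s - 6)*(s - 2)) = 1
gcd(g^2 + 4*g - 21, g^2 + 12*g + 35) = g + 7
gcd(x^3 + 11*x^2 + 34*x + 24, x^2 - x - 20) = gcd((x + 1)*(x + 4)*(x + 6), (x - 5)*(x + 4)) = x + 4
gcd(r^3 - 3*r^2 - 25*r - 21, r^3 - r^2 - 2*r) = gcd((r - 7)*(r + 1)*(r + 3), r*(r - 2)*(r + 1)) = r + 1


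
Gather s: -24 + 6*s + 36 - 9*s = 12 - 3*s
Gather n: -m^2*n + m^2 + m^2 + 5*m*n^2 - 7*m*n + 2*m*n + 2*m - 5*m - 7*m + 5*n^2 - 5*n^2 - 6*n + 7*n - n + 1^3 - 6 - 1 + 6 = 2*m^2 + 5*m*n^2 - 10*m + n*(-m^2 - 5*m)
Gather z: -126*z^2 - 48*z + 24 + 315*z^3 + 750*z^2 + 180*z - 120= 315*z^3 + 624*z^2 + 132*z - 96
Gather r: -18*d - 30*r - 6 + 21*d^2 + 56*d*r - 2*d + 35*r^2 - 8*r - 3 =21*d^2 - 20*d + 35*r^2 + r*(56*d - 38) - 9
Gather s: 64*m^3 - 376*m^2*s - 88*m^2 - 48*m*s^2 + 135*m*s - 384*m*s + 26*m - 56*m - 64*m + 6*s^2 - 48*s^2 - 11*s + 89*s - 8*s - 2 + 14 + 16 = 64*m^3 - 88*m^2 - 94*m + s^2*(-48*m - 42) + s*(-376*m^2 - 249*m + 70) + 28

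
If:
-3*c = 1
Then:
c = -1/3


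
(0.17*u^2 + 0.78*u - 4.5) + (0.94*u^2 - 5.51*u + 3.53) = 1.11*u^2 - 4.73*u - 0.97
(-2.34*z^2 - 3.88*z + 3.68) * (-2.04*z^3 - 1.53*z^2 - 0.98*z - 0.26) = 4.7736*z^5 + 11.4954*z^4 + 0.722399999999999*z^3 - 1.2196*z^2 - 2.5976*z - 0.9568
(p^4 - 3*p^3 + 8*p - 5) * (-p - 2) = -p^5 + p^4 + 6*p^3 - 8*p^2 - 11*p + 10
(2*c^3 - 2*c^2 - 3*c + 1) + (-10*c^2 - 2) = 2*c^3 - 12*c^2 - 3*c - 1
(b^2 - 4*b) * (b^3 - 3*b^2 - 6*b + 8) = b^5 - 7*b^4 + 6*b^3 + 32*b^2 - 32*b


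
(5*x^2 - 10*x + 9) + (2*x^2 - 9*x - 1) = 7*x^2 - 19*x + 8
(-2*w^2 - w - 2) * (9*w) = -18*w^3 - 9*w^2 - 18*w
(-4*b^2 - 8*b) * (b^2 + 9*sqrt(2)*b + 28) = -4*b^4 - 36*sqrt(2)*b^3 - 8*b^3 - 112*b^2 - 72*sqrt(2)*b^2 - 224*b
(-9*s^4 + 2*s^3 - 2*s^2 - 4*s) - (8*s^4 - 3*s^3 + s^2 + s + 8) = -17*s^4 + 5*s^3 - 3*s^2 - 5*s - 8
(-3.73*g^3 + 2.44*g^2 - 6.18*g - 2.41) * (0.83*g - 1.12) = -3.0959*g^4 + 6.2028*g^3 - 7.8622*g^2 + 4.9213*g + 2.6992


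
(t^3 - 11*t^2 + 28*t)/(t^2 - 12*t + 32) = t*(t - 7)/(t - 8)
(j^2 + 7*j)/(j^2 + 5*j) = (j + 7)/(j + 5)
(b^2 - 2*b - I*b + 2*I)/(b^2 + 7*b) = (b^2 - 2*b - I*b + 2*I)/(b*(b + 7))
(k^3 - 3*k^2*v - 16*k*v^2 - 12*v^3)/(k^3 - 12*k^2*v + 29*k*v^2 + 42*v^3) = (-k - 2*v)/(-k + 7*v)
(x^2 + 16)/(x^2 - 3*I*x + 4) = (x + 4*I)/(x + I)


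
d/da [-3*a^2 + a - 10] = 1 - 6*a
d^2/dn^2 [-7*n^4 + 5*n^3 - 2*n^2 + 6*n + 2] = -84*n^2 + 30*n - 4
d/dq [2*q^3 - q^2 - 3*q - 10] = 6*q^2 - 2*q - 3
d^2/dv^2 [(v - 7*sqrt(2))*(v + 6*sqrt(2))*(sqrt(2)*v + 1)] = 6*sqrt(2)*v - 2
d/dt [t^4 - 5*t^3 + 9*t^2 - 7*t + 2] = 4*t^3 - 15*t^2 + 18*t - 7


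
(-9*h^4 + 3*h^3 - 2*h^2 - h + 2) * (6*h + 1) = -54*h^5 + 9*h^4 - 9*h^3 - 8*h^2 + 11*h + 2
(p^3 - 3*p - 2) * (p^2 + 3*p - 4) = p^5 + 3*p^4 - 7*p^3 - 11*p^2 + 6*p + 8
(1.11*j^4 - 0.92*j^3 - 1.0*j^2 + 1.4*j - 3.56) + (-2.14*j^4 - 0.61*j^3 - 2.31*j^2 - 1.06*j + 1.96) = -1.03*j^4 - 1.53*j^3 - 3.31*j^2 + 0.34*j - 1.6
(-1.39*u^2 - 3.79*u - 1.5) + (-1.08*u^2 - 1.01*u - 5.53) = -2.47*u^2 - 4.8*u - 7.03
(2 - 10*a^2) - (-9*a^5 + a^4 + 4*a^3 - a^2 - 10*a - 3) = 9*a^5 - a^4 - 4*a^3 - 9*a^2 + 10*a + 5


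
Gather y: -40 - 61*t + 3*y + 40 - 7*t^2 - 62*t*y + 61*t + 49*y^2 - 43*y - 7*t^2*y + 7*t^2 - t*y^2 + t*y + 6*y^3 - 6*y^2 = 6*y^3 + y^2*(43 - t) + y*(-7*t^2 - 61*t - 40)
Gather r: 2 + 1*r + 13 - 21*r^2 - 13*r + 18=-21*r^2 - 12*r + 33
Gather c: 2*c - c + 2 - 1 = c + 1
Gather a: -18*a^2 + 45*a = -18*a^2 + 45*a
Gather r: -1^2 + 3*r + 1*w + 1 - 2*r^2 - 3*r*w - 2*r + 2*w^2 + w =-2*r^2 + r*(1 - 3*w) + 2*w^2 + 2*w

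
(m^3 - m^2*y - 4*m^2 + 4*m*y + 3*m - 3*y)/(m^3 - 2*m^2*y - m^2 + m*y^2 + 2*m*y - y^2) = (3 - m)/(-m + y)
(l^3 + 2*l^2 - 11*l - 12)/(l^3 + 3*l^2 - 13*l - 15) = (l + 4)/(l + 5)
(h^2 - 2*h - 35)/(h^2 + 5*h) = (h - 7)/h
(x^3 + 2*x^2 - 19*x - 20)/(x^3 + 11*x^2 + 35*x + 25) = (x - 4)/(x + 5)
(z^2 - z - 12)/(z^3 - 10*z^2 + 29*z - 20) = (z + 3)/(z^2 - 6*z + 5)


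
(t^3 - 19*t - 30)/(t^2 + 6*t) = (t^3 - 19*t - 30)/(t*(t + 6))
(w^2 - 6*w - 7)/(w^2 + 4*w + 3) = (w - 7)/(w + 3)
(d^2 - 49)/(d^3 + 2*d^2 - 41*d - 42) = (d - 7)/(d^2 - 5*d - 6)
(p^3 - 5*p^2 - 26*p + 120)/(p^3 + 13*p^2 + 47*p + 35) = (p^2 - 10*p + 24)/(p^2 + 8*p + 7)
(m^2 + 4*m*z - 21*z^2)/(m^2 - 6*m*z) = (m^2 + 4*m*z - 21*z^2)/(m*(m - 6*z))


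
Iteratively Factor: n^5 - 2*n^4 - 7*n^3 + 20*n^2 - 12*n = (n - 2)*(n^4 - 7*n^2 + 6*n) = (n - 2)*(n + 3)*(n^3 - 3*n^2 + 2*n) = (n - 2)*(n - 1)*(n + 3)*(n^2 - 2*n) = (n - 2)^2*(n - 1)*(n + 3)*(n)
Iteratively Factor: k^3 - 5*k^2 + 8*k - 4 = (k - 1)*(k^2 - 4*k + 4) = (k - 2)*(k - 1)*(k - 2)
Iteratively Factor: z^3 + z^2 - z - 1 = (z + 1)*(z^2 - 1) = (z + 1)^2*(z - 1)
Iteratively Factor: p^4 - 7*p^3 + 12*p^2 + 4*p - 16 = (p - 4)*(p^3 - 3*p^2 + 4) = (p - 4)*(p - 2)*(p^2 - p - 2) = (p - 4)*(p - 2)^2*(p + 1)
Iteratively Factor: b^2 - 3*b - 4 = (b - 4)*(b + 1)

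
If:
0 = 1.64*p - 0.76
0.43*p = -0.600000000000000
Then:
No Solution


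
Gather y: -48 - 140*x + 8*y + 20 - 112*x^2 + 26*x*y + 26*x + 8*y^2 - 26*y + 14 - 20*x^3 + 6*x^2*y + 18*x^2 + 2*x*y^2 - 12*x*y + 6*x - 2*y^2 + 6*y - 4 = -20*x^3 - 94*x^2 - 108*x + y^2*(2*x + 6) + y*(6*x^2 + 14*x - 12) - 18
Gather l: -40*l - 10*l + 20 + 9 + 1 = 30 - 50*l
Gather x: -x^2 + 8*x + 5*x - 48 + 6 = -x^2 + 13*x - 42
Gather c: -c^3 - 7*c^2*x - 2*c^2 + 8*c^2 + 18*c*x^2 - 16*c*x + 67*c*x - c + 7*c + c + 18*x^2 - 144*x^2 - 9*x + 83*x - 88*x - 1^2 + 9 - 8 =-c^3 + c^2*(6 - 7*x) + c*(18*x^2 + 51*x + 7) - 126*x^2 - 14*x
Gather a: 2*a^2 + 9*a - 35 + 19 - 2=2*a^2 + 9*a - 18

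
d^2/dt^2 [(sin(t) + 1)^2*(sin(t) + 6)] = -9*sin(t)^3 - 32*sin(t)^2 - 7*sin(t) + 16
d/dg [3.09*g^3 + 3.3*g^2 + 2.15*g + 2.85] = 9.27*g^2 + 6.6*g + 2.15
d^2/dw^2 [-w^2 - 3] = -2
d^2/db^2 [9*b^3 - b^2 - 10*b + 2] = 54*b - 2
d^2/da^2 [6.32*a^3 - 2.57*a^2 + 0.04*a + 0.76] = 37.92*a - 5.14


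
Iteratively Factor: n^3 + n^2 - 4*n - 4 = (n - 2)*(n^2 + 3*n + 2) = (n - 2)*(n + 1)*(n + 2)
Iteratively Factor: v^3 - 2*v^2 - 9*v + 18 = (v + 3)*(v^2 - 5*v + 6) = (v - 2)*(v + 3)*(v - 3)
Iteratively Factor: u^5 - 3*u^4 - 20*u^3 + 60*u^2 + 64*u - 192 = (u - 3)*(u^4 - 20*u^2 + 64) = (u - 4)*(u - 3)*(u^3 + 4*u^2 - 4*u - 16) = (u - 4)*(u - 3)*(u + 4)*(u^2 - 4) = (u - 4)*(u - 3)*(u + 2)*(u + 4)*(u - 2)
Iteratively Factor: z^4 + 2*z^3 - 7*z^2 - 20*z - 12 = (z + 2)*(z^3 - 7*z - 6) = (z - 3)*(z + 2)*(z^2 + 3*z + 2) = (z - 3)*(z + 2)^2*(z + 1)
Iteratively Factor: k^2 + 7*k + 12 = (k + 3)*(k + 4)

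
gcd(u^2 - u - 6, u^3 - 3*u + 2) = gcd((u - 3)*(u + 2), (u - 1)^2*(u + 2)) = u + 2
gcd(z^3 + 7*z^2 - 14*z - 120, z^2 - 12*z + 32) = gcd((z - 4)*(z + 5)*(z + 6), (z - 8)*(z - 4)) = z - 4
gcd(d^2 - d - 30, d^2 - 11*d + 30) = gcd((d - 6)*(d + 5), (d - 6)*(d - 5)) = d - 6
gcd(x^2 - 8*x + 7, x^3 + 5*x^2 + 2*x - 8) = x - 1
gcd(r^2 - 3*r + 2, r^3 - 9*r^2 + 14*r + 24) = 1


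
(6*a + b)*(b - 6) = 6*a*b - 36*a + b^2 - 6*b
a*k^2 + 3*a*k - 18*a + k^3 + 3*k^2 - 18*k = (a + k)*(k - 3)*(k + 6)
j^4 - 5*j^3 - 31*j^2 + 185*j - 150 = (j - 5)^2*(j - 1)*(j + 6)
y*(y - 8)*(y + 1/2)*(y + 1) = y^4 - 13*y^3/2 - 23*y^2/2 - 4*y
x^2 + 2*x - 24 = (x - 4)*(x + 6)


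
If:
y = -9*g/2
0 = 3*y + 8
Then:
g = 16/27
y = -8/3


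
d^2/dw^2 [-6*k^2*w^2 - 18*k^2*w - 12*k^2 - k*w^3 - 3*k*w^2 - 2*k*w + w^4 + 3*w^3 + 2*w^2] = -12*k^2 - 6*k*w - 6*k + 12*w^2 + 18*w + 4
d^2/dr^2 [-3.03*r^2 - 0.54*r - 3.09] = -6.06000000000000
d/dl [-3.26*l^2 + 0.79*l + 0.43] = 0.79 - 6.52*l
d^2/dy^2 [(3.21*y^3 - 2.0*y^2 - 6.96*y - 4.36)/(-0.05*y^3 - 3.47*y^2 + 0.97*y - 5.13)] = (1.12387*y^6 - 0.829710000000034*y^5 + 17.83854*y^4 + 294.911892*y^3 + 174.52479*y^2 - 1344.999414*y + 27.513968)/(0.000125*y^9 + 0.026025*y^8 + 1.79886*y^7 + 40.810628*y^6 - 29.557554*y^5 + 193.61139*y^4 - 100.56754*y^3 + 288.43938*y^2 - 76.582179*y + 135.005697)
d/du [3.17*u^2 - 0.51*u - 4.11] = 6.34*u - 0.51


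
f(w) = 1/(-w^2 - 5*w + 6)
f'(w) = (2*w + 5)/(-w^2 - 5*w + 6)^2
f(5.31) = -0.02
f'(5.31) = 0.01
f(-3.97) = 0.10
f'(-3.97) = -0.03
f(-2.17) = 0.08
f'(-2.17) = 0.00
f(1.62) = -0.21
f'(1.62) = 0.37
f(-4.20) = 0.11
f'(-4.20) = -0.04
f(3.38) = -0.04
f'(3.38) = 0.02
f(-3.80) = 0.09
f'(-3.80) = -0.02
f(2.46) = -0.08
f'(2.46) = 0.07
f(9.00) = -0.00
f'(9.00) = 0.00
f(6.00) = -0.02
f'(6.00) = 0.00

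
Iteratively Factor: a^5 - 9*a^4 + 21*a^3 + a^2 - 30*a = (a - 3)*(a^4 - 6*a^3 + 3*a^2 + 10*a) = a*(a - 3)*(a^3 - 6*a^2 + 3*a + 10) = a*(a - 3)*(a + 1)*(a^2 - 7*a + 10) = a*(a - 3)*(a - 2)*(a + 1)*(a - 5)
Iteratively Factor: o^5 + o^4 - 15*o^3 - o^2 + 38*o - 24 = (o - 3)*(o^4 + 4*o^3 - 3*o^2 - 10*o + 8) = (o - 3)*(o + 2)*(o^3 + 2*o^2 - 7*o + 4) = (o - 3)*(o + 2)*(o + 4)*(o^2 - 2*o + 1) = (o - 3)*(o - 1)*(o + 2)*(o + 4)*(o - 1)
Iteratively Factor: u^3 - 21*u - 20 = (u - 5)*(u^2 + 5*u + 4) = (u - 5)*(u + 4)*(u + 1)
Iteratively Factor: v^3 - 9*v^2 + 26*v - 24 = (v - 2)*(v^2 - 7*v + 12) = (v - 3)*(v - 2)*(v - 4)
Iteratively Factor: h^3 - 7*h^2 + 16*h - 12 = (h - 2)*(h^2 - 5*h + 6) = (h - 2)^2*(h - 3)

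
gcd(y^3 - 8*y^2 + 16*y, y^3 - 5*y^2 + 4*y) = y^2 - 4*y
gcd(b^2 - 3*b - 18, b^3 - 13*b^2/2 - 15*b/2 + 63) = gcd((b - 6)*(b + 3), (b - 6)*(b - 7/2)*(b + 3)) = b^2 - 3*b - 18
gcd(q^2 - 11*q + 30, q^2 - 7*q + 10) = q - 5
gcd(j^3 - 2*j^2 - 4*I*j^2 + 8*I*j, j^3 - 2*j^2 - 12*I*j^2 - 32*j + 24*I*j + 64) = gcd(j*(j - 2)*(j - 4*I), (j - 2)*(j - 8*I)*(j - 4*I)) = j^2 + j*(-2 - 4*I) + 8*I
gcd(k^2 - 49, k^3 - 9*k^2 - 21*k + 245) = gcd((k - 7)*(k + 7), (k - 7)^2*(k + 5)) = k - 7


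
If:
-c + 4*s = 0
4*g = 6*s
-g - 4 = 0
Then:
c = -32/3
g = -4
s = -8/3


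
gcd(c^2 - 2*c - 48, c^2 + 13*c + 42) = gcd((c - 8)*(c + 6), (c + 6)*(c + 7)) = c + 6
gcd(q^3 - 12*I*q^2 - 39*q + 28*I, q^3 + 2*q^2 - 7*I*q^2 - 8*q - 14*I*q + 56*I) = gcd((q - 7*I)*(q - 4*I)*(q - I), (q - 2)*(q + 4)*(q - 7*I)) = q - 7*I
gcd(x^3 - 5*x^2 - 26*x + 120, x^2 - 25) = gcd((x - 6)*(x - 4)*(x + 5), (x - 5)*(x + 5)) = x + 5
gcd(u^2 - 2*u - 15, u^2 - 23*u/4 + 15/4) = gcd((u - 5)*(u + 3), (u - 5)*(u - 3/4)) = u - 5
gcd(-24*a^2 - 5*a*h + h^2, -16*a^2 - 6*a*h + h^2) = 8*a - h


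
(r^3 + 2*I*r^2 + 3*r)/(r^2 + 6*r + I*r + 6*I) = r*(r^2 + 2*I*r + 3)/(r^2 + r*(6 + I) + 6*I)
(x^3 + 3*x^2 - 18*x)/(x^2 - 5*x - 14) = x*(-x^2 - 3*x + 18)/(-x^2 + 5*x + 14)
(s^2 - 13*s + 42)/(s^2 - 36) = (s - 7)/(s + 6)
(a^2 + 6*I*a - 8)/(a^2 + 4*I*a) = (a + 2*I)/a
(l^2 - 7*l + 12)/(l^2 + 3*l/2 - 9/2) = 2*(l^2 - 7*l + 12)/(2*l^2 + 3*l - 9)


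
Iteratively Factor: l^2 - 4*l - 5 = (l - 5)*(l + 1)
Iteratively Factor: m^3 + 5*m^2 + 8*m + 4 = (m + 1)*(m^2 + 4*m + 4) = (m + 1)*(m + 2)*(m + 2)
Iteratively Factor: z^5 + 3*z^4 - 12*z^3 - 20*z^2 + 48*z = (z - 2)*(z^4 + 5*z^3 - 2*z^2 - 24*z) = (z - 2)^2*(z^3 + 7*z^2 + 12*z) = (z - 2)^2*(z + 4)*(z^2 + 3*z) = z*(z - 2)^2*(z + 4)*(z + 3)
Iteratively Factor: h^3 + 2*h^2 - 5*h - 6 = (h - 2)*(h^2 + 4*h + 3) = (h - 2)*(h + 3)*(h + 1)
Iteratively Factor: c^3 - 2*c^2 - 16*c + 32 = (c - 2)*(c^2 - 16) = (c - 2)*(c + 4)*(c - 4)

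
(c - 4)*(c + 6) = c^2 + 2*c - 24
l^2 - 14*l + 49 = (l - 7)^2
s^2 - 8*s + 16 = (s - 4)^2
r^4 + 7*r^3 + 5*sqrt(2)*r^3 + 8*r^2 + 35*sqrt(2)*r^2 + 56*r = r*(r + 7)*(r + sqrt(2))*(r + 4*sqrt(2))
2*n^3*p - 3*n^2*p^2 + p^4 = p*(-n + p)^2*(2*n + p)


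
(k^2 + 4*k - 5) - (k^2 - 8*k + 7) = 12*k - 12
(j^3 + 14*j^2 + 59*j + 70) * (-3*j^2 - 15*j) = -3*j^5 - 57*j^4 - 387*j^3 - 1095*j^2 - 1050*j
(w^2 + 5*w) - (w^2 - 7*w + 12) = 12*w - 12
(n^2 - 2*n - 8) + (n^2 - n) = 2*n^2 - 3*n - 8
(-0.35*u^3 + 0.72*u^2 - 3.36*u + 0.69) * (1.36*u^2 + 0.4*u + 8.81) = -0.476*u^5 + 0.8392*u^4 - 7.3651*u^3 + 5.9376*u^2 - 29.3256*u + 6.0789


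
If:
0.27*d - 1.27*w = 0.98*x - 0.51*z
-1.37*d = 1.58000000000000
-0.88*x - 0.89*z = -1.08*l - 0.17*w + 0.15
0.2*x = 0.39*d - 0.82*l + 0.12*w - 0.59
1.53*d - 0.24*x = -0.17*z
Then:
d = -1.15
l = 0.36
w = 4.71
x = -3.84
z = 4.96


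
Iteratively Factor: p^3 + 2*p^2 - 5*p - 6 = (p - 2)*(p^2 + 4*p + 3) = (p - 2)*(p + 1)*(p + 3)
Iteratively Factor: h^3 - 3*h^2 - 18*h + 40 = (h - 5)*(h^2 + 2*h - 8) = (h - 5)*(h + 4)*(h - 2)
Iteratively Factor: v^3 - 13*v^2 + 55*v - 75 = (v - 5)*(v^2 - 8*v + 15) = (v - 5)*(v - 3)*(v - 5)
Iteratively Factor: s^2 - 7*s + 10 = (s - 2)*(s - 5)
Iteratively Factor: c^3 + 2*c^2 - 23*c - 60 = (c - 5)*(c^2 + 7*c + 12) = (c - 5)*(c + 3)*(c + 4)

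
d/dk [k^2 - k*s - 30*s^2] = 2*k - s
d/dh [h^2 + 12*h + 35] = 2*h + 12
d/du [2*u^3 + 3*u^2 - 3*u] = 6*u^2 + 6*u - 3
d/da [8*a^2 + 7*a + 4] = 16*a + 7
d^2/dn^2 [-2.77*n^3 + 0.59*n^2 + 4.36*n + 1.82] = 1.18 - 16.62*n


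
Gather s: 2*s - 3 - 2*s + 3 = 0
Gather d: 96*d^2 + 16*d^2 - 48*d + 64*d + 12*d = 112*d^2 + 28*d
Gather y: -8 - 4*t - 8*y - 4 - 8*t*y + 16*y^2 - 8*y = -4*t + 16*y^2 + y*(-8*t - 16) - 12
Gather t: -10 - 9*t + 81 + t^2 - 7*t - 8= t^2 - 16*t + 63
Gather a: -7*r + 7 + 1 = 8 - 7*r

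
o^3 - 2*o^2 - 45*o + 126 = (o - 6)*(o - 3)*(o + 7)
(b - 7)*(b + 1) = b^2 - 6*b - 7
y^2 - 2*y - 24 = (y - 6)*(y + 4)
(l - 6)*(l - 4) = l^2 - 10*l + 24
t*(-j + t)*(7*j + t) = -7*j^2*t + 6*j*t^2 + t^3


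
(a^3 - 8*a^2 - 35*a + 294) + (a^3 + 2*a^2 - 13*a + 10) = 2*a^3 - 6*a^2 - 48*a + 304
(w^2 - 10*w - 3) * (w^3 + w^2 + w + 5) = w^5 - 9*w^4 - 12*w^3 - 8*w^2 - 53*w - 15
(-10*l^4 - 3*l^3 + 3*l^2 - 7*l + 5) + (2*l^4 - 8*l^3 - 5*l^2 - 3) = -8*l^4 - 11*l^3 - 2*l^2 - 7*l + 2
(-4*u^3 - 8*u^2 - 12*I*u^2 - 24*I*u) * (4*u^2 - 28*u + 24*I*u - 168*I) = -16*u^5 + 80*u^4 - 144*I*u^4 + 512*u^3 + 720*I*u^3 - 1440*u^2 + 2016*I*u^2 - 4032*u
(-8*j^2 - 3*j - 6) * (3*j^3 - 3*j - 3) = -24*j^5 - 9*j^4 + 6*j^3 + 33*j^2 + 27*j + 18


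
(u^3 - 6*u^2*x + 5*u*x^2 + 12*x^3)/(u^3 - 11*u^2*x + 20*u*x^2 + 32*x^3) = (-u + 3*x)/(-u + 8*x)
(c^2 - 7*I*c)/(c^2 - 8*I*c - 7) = c/(c - I)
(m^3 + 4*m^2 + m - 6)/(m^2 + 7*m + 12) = (m^2 + m - 2)/(m + 4)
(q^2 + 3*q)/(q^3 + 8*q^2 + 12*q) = (q + 3)/(q^2 + 8*q + 12)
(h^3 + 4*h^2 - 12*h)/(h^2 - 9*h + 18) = h*(h^2 + 4*h - 12)/(h^2 - 9*h + 18)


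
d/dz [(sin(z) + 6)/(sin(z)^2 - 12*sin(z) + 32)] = (-12*sin(z) + cos(z)^2 + 103)*cos(z)/(sin(z)^2 - 12*sin(z) + 32)^2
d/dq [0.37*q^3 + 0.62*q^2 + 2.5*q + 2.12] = 1.11*q^2 + 1.24*q + 2.5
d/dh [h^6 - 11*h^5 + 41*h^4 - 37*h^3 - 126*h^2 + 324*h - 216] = 6*h^5 - 55*h^4 + 164*h^3 - 111*h^2 - 252*h + 324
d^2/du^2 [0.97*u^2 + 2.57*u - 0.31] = 1.94000000000000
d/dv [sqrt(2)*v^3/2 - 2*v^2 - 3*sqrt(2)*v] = 3*sqrt(2)*v^2/2 - 4*v - 3*sqrt(2)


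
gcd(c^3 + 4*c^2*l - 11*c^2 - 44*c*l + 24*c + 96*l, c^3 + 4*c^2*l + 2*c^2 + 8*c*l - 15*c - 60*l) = c^2 + 4*c*l - 3*c - 12*l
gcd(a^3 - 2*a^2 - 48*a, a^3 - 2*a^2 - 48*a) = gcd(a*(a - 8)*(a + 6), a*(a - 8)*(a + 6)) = a^3 - 2*a^2 - 48*a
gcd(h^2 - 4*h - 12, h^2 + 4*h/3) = 1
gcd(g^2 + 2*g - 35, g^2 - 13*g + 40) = g - 5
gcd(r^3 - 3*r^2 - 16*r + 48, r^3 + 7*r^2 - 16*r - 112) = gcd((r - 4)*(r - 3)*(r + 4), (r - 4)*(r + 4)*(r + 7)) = r^2 - 16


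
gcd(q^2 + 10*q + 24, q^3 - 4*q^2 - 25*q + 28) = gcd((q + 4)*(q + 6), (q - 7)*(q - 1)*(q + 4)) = q + 4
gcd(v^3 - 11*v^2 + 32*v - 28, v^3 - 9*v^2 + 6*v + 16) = v - 2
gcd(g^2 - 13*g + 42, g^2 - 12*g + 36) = g - 6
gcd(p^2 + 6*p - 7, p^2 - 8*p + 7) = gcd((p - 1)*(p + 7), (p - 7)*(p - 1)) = p - 1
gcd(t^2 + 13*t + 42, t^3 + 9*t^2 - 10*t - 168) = t^2 + 13*t + 42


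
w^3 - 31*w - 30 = (w - 6)*(w + 1)*(w + 5)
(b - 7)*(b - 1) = b^2 - 8*b + 7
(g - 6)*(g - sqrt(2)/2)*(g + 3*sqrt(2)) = g^3 - 6*g^2 + 5*sqrt(2)*g^2/2 - 15*sqrt(2)*g - 3*g + 18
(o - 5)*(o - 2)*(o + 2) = o^3 - 5*o^2 - 4*o + 20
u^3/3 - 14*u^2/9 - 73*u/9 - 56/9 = (u/3 + 1/3)*(u - 8)*(u + 7/3)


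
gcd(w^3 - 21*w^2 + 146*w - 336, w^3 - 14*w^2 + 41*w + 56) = w^2 - 15*w + 56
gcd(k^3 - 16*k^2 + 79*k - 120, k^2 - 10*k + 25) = k - 5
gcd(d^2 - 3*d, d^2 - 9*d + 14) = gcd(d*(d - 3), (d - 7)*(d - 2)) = 1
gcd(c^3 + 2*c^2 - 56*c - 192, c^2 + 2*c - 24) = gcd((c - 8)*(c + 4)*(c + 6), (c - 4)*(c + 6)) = c + 6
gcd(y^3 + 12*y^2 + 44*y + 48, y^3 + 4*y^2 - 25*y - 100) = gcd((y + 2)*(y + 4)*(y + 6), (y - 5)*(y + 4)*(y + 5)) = y + 4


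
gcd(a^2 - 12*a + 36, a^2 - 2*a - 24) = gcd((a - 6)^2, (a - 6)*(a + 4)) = a - 6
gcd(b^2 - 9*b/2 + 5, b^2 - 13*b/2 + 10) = b - 5/2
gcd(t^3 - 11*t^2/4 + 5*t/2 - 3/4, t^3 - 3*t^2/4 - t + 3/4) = t^2 - 7*t/4 + 3/4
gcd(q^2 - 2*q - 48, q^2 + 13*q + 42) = q + 6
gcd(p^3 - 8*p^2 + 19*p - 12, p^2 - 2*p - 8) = p - 4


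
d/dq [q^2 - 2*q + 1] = 2*q - 2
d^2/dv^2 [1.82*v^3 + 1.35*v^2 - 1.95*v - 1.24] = 10.92*v + 2.7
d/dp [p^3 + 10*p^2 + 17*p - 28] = 3*p^2 + 20*p + 17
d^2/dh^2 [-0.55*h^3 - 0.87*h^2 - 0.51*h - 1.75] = -3.3*h - 1.74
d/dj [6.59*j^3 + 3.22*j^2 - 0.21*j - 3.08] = 19.77*j^2 + 6.44*j - 0.21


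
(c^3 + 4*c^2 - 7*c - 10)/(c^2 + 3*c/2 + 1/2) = 2*(c^2 + 3*c - 10)/(2*c + 1)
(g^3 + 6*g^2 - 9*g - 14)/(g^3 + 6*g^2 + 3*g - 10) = (g^3 + 6*g^2 - 9*g - 14)/(g^3 + 6*g^2 + 3*g - 10)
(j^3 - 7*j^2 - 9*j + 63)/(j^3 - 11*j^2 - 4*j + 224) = (j^2 - 9)/(j^2 - 4*j - 32)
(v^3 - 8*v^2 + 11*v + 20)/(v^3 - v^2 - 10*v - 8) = (v - 5)/(v + 2)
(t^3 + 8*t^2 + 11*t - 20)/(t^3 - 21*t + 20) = (t + 4)/(t - 4)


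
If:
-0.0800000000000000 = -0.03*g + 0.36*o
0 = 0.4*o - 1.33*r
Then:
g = 39.9*r + 2.66666666666667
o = 3.325*r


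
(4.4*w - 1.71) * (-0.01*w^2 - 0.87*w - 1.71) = -0.044*w^3 - 3.8109*w^2 - 6.0363*w + 2.9241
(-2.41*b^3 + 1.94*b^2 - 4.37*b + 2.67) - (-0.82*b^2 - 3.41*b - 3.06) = -2.41*b^3 + 2.76*b^2 - 0.96*b + 5.73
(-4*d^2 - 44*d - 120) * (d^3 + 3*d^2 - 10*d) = -4*d^5 - 56*d^4 - 212*d^3 + 80*d^2 + 1200*d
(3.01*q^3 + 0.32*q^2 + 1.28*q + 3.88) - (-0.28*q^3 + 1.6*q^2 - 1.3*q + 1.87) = 3.29*q^3 - 1.28*q^2 + 2.58*q + 2.01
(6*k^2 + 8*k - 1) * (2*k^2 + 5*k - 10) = 12*k^4 + 46*k^3 - 22*k^2 - 85*k + 10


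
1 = 1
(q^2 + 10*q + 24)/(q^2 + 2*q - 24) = (q + 4)/(q - 4)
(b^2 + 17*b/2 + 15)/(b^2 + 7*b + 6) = (b + 5/2)/(b + 1)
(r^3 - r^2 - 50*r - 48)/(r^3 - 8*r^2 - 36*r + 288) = (r + 1)/(r - 6)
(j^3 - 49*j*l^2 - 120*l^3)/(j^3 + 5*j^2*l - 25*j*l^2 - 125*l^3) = (j^2 - 5*j*l - 24*l^2)/(j^2 - 25*l^2)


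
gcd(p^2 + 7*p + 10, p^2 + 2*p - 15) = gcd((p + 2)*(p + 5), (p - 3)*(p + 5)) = p + 5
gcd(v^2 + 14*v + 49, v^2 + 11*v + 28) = v + 7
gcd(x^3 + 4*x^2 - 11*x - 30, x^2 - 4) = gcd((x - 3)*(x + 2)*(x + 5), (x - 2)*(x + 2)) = x + 2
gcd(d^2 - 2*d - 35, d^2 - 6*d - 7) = d - 7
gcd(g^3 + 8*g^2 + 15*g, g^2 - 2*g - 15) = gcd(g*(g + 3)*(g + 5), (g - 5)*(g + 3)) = g + 3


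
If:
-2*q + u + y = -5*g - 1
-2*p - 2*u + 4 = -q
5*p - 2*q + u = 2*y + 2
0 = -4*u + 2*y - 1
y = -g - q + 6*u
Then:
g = 75/178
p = 234/89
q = 306/89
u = 97/89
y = 477/178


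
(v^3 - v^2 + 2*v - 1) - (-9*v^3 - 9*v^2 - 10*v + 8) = 10*v^3 + 8*v^2 + 12*v - 9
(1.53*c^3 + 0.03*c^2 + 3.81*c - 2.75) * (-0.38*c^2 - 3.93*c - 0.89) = -0.5814*c^5 - 6.0243*c^4 - 2.9274*c^3 - 13.955*c^2 + 7.4166*c + 2.4475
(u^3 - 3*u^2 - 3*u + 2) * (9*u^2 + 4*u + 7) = 9*u^5 - 23*u^4 - 32*u^3 - 15*u^2 - 13*u + 14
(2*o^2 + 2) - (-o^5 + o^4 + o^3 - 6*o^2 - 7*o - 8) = o^5 - o^4 - o^3 + 8*o^2 + 7*o + 10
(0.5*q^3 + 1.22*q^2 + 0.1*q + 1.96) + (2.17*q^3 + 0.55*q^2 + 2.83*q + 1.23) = 2.67*q^3 + 1.77*q^2 + 2.93*q + 3.19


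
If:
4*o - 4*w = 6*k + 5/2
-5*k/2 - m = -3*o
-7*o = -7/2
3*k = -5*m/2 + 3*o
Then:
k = 9/13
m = -3/13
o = 1/2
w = -121/104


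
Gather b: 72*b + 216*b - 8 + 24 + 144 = 288*b + 160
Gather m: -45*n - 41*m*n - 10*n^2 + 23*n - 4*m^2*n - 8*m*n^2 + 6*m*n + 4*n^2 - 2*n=-4*m^2*n + m*(-8*n^2 - 35*n) - 6*n^2 - 24*n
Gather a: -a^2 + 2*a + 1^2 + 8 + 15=-a^2 + 2*a + 24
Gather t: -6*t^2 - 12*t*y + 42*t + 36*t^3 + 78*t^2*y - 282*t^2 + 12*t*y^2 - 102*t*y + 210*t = 36*t^3 + t^2*(78*y - 288) + t*(12*y^2 - 114*y + 252)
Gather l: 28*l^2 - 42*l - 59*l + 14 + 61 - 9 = 28*l^2 - 101*l + 66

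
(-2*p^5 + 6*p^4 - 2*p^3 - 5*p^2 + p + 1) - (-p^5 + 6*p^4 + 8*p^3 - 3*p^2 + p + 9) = -p^5 - 10*p^3 - 2*p^2 - 8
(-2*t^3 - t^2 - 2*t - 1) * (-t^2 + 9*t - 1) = 2*t^5 - 17*t^4 - 5*t^3 - 16*t^2 - 7*t + 1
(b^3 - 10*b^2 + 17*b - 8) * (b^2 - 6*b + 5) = b^5 - 16*b^4 + 82*b^3 - 160*b^2 + 133*b - 40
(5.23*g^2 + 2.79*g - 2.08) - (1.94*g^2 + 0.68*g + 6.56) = 3.29*g^2 + 2.11*g - 8.64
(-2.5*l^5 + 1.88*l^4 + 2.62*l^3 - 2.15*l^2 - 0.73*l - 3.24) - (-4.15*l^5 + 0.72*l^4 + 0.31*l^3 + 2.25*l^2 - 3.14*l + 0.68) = 1.65*l^5 + 1.16*l^4 + 2.31*l^3 - 4.4*l^2 + 2.41*l - 3.92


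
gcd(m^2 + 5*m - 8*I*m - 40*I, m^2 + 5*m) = m + 5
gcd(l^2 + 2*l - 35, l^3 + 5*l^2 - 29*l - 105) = l^2 + 2*l - 35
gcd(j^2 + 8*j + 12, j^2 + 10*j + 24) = j + 6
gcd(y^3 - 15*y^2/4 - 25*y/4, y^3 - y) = y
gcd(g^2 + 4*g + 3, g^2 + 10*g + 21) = g + 3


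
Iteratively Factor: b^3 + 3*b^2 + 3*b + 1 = (b + 1)*(b^2 + 2*b + 1) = (b + 1)^2*(b + 1)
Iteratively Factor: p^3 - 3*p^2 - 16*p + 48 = (p - 4)*(p^2 + p - 12) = (p - 4)*(p + 4)*(p - 3)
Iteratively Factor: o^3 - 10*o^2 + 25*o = (o - 5)*(o^2 - 5*o) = (o - 5)^2*(o)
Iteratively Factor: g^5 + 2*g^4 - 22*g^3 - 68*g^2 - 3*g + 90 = (g - 1)*(g^4 + 3*g^3 - 19*g^2 - 87*g - 90) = (g - 5)*(g - 1)*(g^3 + 8*g^2 + 21*g + 18) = (g - 5)*(g - 1)*(g + 2)*(g^2 + 6*g + 9) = (g - 5)*(g - 1)*(g + 2)*(g + 3)*(g + 3)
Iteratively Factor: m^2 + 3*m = (m + 3)*(m)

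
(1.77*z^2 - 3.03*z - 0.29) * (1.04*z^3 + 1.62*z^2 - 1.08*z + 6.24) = 1.8408*z^5 - 0.283799999999999*z^4 - 7.1218*z^3 + 13.8474*z^2 - 18.594*z - 1.8096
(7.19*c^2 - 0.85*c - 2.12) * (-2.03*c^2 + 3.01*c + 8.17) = -14.5957*c^4 + 23.3674*c^3 + 60.4874*c^2 - 13.3257*c - 17.3204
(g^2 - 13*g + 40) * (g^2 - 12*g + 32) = g^4 - 25*g^3 + 228*g^2 - 896*g + 1280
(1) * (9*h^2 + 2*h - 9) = 9*h^2 + 2*h - 9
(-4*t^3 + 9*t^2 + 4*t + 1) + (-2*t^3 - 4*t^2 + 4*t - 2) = -6*t^3 + 5*t^2 + 8*t - 1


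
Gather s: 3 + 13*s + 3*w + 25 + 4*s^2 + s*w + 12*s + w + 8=4*s^2 + s*(w + 25) + 4*w + 36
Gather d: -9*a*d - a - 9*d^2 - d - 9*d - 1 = -a - 9*d^2 + d*(-9*a - 10) - 1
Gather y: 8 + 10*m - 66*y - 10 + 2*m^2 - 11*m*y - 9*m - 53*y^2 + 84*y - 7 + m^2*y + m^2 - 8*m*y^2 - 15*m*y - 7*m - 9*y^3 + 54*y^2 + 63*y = 3*m^2 - 6*m - 9*y^3 + y^2*(1 - 8*m) + y*(m^2 - 26*m + 81) - 9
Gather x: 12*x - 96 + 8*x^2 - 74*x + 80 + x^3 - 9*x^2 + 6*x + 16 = x^3 - x^2 - 56*x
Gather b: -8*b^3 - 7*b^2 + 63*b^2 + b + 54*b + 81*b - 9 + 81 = -8*b^3 + 56*b^2 + 136*b + 72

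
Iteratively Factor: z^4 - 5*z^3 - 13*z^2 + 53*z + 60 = (z - 5)*(z^3 - 13*z - 12) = (z - 5)*(z + 1)*(z^2 - z - 12) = (z - 5)*(z + 1)*(z + 3)*(z - 4)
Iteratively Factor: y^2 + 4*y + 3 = (y + 1)*(y + 3)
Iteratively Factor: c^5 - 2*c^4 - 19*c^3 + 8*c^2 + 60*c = (c)*(c^4 - 2*c^3 - 19*c^2 + 8*c + 60) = c*(c + 3)*(c^3 - 5*c^2 - 4*c + 20) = c*(c + 2)*(c + 3)*(c^2 - 7*c + 10) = c*(c - 5)*(c + 2)*(c + 3)*(c - 2)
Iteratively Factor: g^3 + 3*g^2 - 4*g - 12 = (g - 2)*(g^2 + 5*g + 6) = (g - 2)*(g + 2)*(g + 3)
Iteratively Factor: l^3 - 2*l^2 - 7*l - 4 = (l - 4)*(l^2 + 2*l + 1) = (l - 4)*(l + 1)*(l + 1)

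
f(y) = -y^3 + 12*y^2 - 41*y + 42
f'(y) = -3*y^2 + 24*y - 41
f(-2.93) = 290.30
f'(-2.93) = -137.07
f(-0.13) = 47.53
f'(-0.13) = -44.17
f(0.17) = 35.37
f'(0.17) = -37.01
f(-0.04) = 43.66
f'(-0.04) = -41.96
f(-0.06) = 44.50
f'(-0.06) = -42.45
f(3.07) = 0.29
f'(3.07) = 4.41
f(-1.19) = 109.47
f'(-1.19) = -73.81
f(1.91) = 0.50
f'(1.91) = -6.10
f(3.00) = 0.00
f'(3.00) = 4.00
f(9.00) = -84.00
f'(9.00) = -68.00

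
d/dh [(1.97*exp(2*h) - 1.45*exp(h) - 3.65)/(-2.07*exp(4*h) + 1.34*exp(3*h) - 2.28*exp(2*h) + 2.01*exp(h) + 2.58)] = (8.1558*exp(5*h) - 11.6443*exp(4*h) - 26.336*exp(3*h) + 15.3267*exp(2*h) - 6.4788*exp(h) + 3.5955)*exp(h)/(4.2849*exp(8*h) - 5.5476*exp(7*h) + 11.2348*exp(6*h) - 14.4318*exp(5*h) - 0.0959999999999992*exp(4*h) - 2.2512*exp(3*h) - 7.7247*exp(2*h) + 10.3716*exp(h) + 6.6564)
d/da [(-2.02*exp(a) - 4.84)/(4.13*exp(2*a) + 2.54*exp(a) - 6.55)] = (8.3426*exp(2*a) + 39.9784*exp(a) + 25.5246)*exp(a)/(17.0569*exp(4*a) + 20.9804*exp(3*a) - 47.6514*exp(2*a) - 33.274*exp(a) + 42.9025)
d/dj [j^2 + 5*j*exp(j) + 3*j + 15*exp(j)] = 5*j*exp(j) + 2*j + 20*exp(j) + 3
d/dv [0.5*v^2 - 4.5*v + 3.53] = 1.0*v - 4.5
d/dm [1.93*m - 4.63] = 1.93000000000000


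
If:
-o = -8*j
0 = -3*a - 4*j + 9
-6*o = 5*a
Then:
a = 108/31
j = -45/124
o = -90/31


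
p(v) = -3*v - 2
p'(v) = -3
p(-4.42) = 11.26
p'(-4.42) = -3.00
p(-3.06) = 7.18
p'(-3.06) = -3.00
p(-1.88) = 3.64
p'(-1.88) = -3.00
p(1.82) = -7.46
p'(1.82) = -3.00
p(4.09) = -14.27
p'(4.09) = -3.00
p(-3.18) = 7.54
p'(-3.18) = -3.00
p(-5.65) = 14.95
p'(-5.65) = -3.00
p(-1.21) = 1.63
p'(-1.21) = -3.00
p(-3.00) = 7.00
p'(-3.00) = -3.00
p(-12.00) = 34.00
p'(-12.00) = -3.00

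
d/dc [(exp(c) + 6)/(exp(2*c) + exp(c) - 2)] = (-(exp(c) + 6)*(2*exp(c) + 1) + exp(2*c) + exp(c) - 2)*exp(c)/(exp(2*c) + exp(c) - 2)^2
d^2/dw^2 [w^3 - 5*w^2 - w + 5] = 6*w - 10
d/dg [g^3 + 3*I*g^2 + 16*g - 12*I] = 3*g^2 + 6*I*g + 16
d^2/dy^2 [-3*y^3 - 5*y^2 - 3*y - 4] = -18*y - 10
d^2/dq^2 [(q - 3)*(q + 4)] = 2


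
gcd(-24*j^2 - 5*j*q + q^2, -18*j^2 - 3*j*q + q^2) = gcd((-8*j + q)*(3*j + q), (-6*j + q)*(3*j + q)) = 3*j + q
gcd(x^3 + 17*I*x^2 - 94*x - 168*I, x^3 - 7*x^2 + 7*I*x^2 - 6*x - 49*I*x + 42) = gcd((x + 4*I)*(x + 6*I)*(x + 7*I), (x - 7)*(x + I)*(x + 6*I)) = x + 6*I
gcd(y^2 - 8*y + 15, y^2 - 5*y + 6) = y - 3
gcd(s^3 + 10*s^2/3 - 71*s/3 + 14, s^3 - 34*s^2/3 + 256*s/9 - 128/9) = s - 2/3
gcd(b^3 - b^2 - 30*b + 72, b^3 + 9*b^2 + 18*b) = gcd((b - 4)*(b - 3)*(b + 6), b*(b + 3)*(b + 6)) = b + 6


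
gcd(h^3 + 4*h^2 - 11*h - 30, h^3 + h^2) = 1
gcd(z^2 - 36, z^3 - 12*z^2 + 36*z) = z - 6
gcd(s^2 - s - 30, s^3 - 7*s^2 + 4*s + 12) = s - 6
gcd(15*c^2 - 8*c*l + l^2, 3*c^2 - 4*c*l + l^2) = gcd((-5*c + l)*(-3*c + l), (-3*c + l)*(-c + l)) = 3*c - l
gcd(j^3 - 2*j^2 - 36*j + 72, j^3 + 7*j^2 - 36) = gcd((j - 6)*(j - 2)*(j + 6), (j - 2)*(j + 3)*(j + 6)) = j^2 + 4*j - 12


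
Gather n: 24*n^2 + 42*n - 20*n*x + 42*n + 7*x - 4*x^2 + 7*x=24*n^2 + n*(84 - 20*x) - 4*x^2 + 14*x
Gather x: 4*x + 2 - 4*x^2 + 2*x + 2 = -4*x^2 + 6*x + 4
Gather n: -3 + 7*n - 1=7*n - 4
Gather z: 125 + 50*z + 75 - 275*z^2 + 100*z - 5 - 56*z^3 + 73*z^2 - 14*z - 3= -56*z^3 - 202*z^2 + 136*z + 192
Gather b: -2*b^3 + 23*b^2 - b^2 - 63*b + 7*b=-2*b^3 + 22*b^2 - 56*b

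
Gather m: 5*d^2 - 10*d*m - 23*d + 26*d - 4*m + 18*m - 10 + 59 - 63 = 5*d^2 + 3*d + m*(14 - 10*d) - 14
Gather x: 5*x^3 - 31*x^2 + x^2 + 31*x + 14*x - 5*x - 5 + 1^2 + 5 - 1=5*x^3 - 30*x^2 + 40*x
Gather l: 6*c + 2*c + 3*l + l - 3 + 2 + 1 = 8*c + 4*l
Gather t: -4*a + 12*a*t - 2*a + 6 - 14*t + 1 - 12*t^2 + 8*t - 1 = -6*a - 12*t^2 + t*(12*a - 6) + 6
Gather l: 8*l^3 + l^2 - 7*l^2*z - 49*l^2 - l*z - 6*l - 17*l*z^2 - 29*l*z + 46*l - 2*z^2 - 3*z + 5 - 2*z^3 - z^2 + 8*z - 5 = 8*l^3 + l^2*(-7*z - 48) + l*(-17*z^2 - 30*z + 40) - 2*z^3 - 3*z^2 + 5*z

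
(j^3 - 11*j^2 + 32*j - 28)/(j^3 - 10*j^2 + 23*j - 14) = (j - 2)/(j - 1)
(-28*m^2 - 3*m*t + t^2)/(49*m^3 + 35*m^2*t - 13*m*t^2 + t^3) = (4*m + t)/(-7*m^2 - 6*m*t + t^2)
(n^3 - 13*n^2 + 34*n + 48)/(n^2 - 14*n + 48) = n + 1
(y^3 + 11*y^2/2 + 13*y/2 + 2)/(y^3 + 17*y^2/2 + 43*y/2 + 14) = (2*y + 1)/(2*y + 7)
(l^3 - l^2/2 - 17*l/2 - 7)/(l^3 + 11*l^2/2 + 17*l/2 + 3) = (2*l^2 - 5*l - 7)/(2*l^2 + 7*l + 3)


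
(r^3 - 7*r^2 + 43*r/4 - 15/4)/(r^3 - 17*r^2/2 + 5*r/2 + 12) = (2*r^2 - 11*r + 5)/(2*(r^2 - 7*r - 8))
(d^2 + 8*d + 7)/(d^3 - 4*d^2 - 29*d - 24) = (d + 7)/(d^2 - 5*d - 24)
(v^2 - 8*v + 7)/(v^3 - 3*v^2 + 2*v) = (v - 7)/(v*(v - 2))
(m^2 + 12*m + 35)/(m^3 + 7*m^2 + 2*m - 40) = (m + 7)/(m^2 + 2*m - 8)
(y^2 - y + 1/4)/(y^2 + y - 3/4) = (2*y - 1)/(2*y + 3)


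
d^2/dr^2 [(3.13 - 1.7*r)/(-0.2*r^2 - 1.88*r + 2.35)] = ((0.4*r + 1.88)*(0.8*r + 3.76)*(1.7*r - 3.13) - (2.04*r + 5.14)*(0.2*r^2 + 1.88*r - 2.35))/(0.2*r^2 + 1.88*r - 2.35)^3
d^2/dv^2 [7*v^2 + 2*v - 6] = 14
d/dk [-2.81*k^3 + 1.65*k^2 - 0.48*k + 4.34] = -8.43*k^2 + 3.3*k - 0.48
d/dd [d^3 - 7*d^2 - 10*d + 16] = 3*d^2 - 14*d - 10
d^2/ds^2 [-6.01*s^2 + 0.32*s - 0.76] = -12.0200000000000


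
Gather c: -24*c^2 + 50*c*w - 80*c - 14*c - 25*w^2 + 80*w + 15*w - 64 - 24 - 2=-24*c^2 + c*(50*w - 94) - 25*w^2 + 95*w - 90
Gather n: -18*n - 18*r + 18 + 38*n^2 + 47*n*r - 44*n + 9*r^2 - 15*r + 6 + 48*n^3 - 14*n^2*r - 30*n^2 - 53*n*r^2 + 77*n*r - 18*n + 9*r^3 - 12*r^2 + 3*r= 48*n^3 + n^2*(8 - 14*r) + n*(-53*r^2 + 124*r - 80) + 9*r^3 - 3*r^2 - 30*r + 24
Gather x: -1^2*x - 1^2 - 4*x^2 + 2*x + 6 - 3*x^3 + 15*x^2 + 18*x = -3*x^3 + 11*x^2 + 19*x + 5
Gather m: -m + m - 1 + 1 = 0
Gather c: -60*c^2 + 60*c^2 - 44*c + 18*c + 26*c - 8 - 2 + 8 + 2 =0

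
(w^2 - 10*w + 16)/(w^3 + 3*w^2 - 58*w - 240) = (w - 2)/(w^2 + 11*w + 30)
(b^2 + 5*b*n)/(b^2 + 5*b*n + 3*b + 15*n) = b/(b + 3)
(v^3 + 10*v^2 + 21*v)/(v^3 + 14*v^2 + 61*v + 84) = v/(v + 4)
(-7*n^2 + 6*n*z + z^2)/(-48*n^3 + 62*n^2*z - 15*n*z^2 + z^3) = (7*n + z)/(48*n^2 - 14*n*z + z^2)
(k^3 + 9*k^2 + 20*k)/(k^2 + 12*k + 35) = k*(k + 4)/(k + 7)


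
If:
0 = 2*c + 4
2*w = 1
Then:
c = -2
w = 1/2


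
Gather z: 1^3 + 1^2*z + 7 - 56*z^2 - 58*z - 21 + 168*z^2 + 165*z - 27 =112*z^2 + 108*z - 40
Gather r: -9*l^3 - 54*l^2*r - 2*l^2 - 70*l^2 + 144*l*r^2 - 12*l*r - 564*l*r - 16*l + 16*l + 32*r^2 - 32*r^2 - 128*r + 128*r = -9*l^3 - 72*l^2 + 144*l*r^2 + r*(-54*l^2 - 576*l)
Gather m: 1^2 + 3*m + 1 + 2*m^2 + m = 2*m^2 + 4*m + 2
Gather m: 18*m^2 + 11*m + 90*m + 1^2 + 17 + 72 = 18*m^2 + 101*m + 90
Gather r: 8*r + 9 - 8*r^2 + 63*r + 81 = -8*r^2 + 71*r + 90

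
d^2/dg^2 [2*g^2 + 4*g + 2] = 4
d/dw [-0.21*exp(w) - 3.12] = -0.21*exp(w)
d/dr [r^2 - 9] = 2*r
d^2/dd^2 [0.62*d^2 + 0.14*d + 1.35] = 1.24000000000000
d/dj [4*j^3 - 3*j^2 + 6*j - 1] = 12*j^2 - 6*j + 6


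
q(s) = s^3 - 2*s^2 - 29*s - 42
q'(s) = 3*s^2 - 4*s - 29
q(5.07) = -110.12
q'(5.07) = 27.83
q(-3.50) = -7.88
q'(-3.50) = 21.75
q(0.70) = -62.94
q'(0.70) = -30.33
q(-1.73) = -2.99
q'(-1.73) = -13.10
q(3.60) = -125.66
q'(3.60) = -4.52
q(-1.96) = -0.37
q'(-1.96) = -9.64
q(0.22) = -48.47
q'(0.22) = -29.73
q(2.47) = -110.76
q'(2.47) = -20.58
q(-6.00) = -156.00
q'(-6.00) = 103.00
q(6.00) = -72.00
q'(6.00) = 55.00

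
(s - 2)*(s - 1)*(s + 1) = s^3 - 2*s^2 - s + 2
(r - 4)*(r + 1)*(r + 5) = r^3 + 2*r^2 - 19*r - 20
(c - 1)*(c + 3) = c^2 + 2*c - 3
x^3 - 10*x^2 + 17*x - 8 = (x - 8)*(x - 1)^2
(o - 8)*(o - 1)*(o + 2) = o^3 - 7*o^2 - 10*o + 16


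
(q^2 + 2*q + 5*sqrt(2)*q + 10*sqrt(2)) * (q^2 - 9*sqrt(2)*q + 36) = q^4 - 4*sqrt(2)*q^3 + 2*q^3 - 54*q^2 - 8*sqrt(2)*q^2 - 108*q + 180*sqrt(2)*q + 360*sqrt(2)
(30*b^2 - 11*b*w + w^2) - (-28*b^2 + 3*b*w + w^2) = 58*b^2 - 14*b*w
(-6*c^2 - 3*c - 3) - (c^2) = -7*c^2 - 3*c - 3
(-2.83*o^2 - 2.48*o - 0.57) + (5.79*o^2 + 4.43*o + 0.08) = 2.96*o^2 + 1.95*o - 0.49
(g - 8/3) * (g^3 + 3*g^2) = g^4 + g^3/3 - 8*g^2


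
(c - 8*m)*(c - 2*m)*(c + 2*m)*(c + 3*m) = c^4 - 5*c^3*m - 28*c^2*m^2 + 20*c*m^3 + 96*m^4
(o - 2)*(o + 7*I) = o^2 - 2*o + 7*I*o - 14*I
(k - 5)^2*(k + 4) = k^3 - 6*k^2 - 15*k + 100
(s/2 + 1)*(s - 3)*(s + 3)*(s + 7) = s^4/2 + 9*s^3/2 + 5*s^2/2 - 81*s/2 - 63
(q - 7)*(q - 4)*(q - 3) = q^3 - 14*q^2 + 61*q - 84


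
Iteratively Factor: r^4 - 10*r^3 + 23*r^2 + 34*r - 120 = (r - 5)*(r^3 - 5*r^2 - 2*r + 24) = (r - 5)*(r - 3)*(r^2 - 2*r - 8) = (r - 5)*(r - 4)*(r - 3)*(r + 2)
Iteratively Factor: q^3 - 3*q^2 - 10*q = (q)*(q^2 - 3*q - 10) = q*(q + 2)*(q - 5)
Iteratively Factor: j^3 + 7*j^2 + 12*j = (j)*(j^2 + 7*j + 12) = j*(j + 3)*(j + 4)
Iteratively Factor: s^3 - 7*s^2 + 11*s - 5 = (s - 1)*(s^2 - 6*s + 5) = (s - 1)^2*(s - 5)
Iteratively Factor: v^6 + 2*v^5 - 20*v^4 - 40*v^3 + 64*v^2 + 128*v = (v + 4)*(v^5 - 2*v^4 - 12*v^3 + 8*v^2 + 32*v) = (v + 2)*(v + 4)*(v^4 - 4*v^3 - 4*v^2 + 16*v) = (v - 2)*(v + 2)*(v + 4)*(v^3 - 2*v^2 - 8*v) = (v - 4)*(v - 2)*(v + 2)*(v + 4)*(v^2 + 2*v) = (v - 4)*(v - 2)*(v + 2)^2*(v + 4)*(v)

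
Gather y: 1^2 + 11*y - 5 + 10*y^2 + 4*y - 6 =10*y^2 + 15*y - 10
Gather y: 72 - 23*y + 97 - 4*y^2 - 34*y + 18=-4*y^2 - 57*y + 187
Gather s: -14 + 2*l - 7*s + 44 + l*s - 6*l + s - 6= -4*l + s*(l - 6) + 24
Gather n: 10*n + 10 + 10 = 10*n + 20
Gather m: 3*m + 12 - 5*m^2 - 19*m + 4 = -5*m^2 - 16*m + 16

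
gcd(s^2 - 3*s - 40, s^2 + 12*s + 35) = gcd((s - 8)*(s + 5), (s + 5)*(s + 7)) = s + 5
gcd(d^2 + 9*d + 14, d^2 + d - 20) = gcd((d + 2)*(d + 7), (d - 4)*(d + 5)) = 1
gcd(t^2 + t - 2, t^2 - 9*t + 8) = t - 1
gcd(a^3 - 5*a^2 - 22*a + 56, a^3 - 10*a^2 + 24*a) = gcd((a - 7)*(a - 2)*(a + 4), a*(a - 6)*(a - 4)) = 1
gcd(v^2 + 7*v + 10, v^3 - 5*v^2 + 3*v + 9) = 1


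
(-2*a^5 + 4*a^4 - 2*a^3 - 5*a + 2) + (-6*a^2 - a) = -2*a^5 + 4*a^4 - 2*a^3 - 6*a^2 - 6*a + 2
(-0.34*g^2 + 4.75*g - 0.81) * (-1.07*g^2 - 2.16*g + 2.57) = 0.3638*g^4 - 4.3481*g^3 - 10.2671*g^2 + 13.9571*g - 2.0817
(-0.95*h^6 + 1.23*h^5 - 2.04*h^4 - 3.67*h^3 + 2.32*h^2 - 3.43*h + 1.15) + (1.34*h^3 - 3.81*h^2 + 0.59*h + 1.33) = -0.95*h^6 + 1.23*h^5 - 2.04*h^4 - 2.33*h^3 - 1.49*h^2 - 2.84*h + 2.48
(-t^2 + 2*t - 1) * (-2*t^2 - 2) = 2*t^4 - 4*t^3 + 4*t^2 - 4*t + 2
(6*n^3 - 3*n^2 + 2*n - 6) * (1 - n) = -6*n^4 + 9*n^3 - 5*n^2 + 8*n - 6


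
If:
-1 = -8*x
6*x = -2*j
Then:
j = -3/8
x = 1/8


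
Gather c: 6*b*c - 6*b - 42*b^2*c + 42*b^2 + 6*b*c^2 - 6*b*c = -42*b^2*c + 42*b^2 + 6*b*c^2 - 6*b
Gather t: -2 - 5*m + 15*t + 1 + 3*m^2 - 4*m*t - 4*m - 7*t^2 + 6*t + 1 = 3*m^2 - 9*m - 7*t^2 + t*(21 - 4*m)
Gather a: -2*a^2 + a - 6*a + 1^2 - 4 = -2*a^2 - 5*a - 3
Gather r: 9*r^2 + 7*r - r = 9*r^2 + 6*r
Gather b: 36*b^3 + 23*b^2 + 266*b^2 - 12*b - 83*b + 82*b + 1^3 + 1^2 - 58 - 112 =36*b^3 + 289*b^2 - 13*b - 168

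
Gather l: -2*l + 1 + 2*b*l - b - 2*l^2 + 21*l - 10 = -b - 2*l^2 + l*(2*b + 19) - 9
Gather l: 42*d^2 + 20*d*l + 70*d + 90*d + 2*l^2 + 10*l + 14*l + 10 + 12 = 42*d^2 + 160*d + 2*l^2 + l*(20*d + 24) + 22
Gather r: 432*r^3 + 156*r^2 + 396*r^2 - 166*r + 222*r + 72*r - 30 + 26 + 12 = 432*r^3 + 552*r^2 + 128*r + 8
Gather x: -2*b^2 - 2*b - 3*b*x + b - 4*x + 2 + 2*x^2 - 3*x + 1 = -2*b^2 - b + 2*x^2 + x*(-3*b - 7) + 3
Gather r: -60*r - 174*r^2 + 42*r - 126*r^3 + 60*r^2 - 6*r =-126*r^3 - 114*r^2 - 24*r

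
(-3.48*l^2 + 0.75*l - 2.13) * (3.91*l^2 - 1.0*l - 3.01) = -13.6068*l^4 + 6.4125*l^3 + 1.3965*l^2 - 0.1275*l + 6.4113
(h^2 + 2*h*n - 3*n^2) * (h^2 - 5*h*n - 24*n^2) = h^4 - 3*h^3*n - 37*h^2*n^2 - 33*h*n^3 + 72*n^4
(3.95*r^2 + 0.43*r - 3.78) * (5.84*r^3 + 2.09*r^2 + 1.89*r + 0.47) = 23.068*r^5 + 10.7667*r^4 - 13.711*r^3 - 5.231*r^2 - 6.9421*r - 1.7766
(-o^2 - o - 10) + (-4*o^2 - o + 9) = -5*o^2 - 2*o - 1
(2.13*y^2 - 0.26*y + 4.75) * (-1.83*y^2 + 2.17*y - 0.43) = -3.8979*y^4 + 5.0979*y^3 - 10.1726*y^2 + 10.4193*y - 2.0425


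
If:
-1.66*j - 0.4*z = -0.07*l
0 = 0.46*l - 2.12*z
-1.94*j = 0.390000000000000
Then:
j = -0.20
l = 19.87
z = 4.31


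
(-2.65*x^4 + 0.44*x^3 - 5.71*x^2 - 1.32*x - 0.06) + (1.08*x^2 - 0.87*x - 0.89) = -2.65*x^4 + 0.44*x^3 - 4.63*x^2 - 2.19*x - 0.95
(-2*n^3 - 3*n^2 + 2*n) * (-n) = 2*n^4 + 3*n^3 - 2*n^2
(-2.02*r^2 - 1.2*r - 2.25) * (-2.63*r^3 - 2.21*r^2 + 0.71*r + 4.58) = 5.3126*r^5 + 7.6202*r^4 + 7.1353*r^3 - 5.1311*r^2 - 7.0935*r - 10.305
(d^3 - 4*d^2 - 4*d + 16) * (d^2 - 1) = d^5 - 4*d^4 - 5*d^3 + 20*d^2 + 4*d - 16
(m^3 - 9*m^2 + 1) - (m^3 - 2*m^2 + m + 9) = -7*m^2 - m - 8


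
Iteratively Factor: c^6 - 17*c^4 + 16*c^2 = (c - 1)*(c^5 + c^4 - 16*c^3 - 16*c^2) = c*(c - 1)*(c^4 + c^3 - 16*c^2 - 16*c) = c*(c - 1)*(c + 1)*(c^3 - 16*c) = c*(c - 1)*(c + 1)*(c + 4)*(c^2 - 4*c) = c*(c - 4)*(c - 1)*(c + 1)*(c + 4)*(c)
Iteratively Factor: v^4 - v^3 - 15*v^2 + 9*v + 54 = (v - 3)*(v^3 + 2*v^2 - 9*v - 18) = (v - 3)^2*(v^2 + 5*v + 6) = (v - 3)^2*(v + 2)*(v + 3)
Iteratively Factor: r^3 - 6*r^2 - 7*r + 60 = (r - 5)*(r^2 - r - 12) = (r - 5)*(r - 4)*(r + 3)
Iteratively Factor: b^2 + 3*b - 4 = (b - 1)*(b + 4)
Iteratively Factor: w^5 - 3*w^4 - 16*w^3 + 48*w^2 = (w - 3)*(w^4 - 16*w^2) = (w - 4)*(w - 3)*(w^3 + 4*w^2) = w*(w - 4)*(w - 3)*(w^2 + 4*w) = w^2*(w - 4)*(w - 3)*(w + 4)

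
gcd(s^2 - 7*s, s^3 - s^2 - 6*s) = s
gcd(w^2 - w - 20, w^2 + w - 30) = w - 5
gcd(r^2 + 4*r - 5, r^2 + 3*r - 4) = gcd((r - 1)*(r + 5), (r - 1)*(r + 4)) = r - 1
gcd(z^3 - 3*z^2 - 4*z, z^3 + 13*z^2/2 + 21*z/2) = z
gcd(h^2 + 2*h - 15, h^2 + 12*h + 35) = h + 5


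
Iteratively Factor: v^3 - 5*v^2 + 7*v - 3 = (v - 1)*(v^2 - 4*v + 3) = (v - 1)^2*(v - 3)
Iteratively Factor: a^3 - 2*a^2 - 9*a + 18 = (a + 3)*(a^2 - 5*a + 6) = (a - 3)*(a + 3)*(a - 2)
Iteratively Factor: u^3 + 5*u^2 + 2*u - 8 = (u + 4)*(u^2 + u - 2) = (u + 2)*(u + 4)*(u - 1)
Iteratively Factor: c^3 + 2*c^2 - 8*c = (c - 2)*(c^2 + 4*c) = (c - 2)*(c + 4)*(c)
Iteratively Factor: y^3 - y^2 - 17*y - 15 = (y + 3)*(y^2 - 4*y - 5) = (y - 5)*(y + 3)*(y + 1)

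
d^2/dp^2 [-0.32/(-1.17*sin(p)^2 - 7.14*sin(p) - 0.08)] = (-1.752192*sin(p)^4 - 8.019648*sin(p)^3 - 13.565376*sin(p)^2 + 16.22208*sin(p) + 32.56704)/(1.17*sin(p)^2 + 7.14*sin(p) + 0.08)^3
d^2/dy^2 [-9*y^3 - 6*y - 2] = -54*y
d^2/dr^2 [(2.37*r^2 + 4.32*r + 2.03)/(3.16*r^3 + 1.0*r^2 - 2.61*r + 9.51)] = (47.331744*r^6 + 258.826752*r^5 + 442.437288*r^4 - 802.204624*r^3 - 1781.382912*r^2 - 644.317488*r + 632.186904)/(31.554496*r^9 + 29.9568*r^8 - 68.707248*r^7 + 236.403568*r^6 + 237.058308*r^5 - 421.641756*r^4 + 690.665967*r^3 + 465.669513*r^2 - 708.145983*r + 860.085351)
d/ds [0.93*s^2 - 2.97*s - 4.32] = 1.86*s - 2.97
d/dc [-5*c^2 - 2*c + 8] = -10*c - 2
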